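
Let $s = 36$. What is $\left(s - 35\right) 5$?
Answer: $5$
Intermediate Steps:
$\left(s - 35\right) 5 = \left(36 - 35\right) 5 = 1 \cdot 5 = 5$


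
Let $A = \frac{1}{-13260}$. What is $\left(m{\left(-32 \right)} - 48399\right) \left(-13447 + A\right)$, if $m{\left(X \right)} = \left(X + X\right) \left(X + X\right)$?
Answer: $\frac{7899544811963}{13260} \approx 5.9574 \cdot 10^{8}$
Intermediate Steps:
$m{\left(X \right)} = 4 X^{2}$ ($m{\left(X \right)} = 2 X 2 X = 4 X^{2}$)
$A = - \frac{1}{13260} \approx -7.5415 \cdot 10^{-5}$
$\left(m{\left(-32 \right)} - 48399\right) \left(-13447 + A\right) = \left(4 \left(-32\right)^{2} - 48399\right) \left(-13447 - \frac{1}{13260}\right) = \left(4 \cdot 1024 - 48399\right) \left(- \frac{178307221}{13260}\right) = \left(4096 - 48399\right) \left(- \frac{178307221}{13260}\right) = \left(-44303\right) \left(- \frac{178307221}{13260}\right) = \frac{7899544811963}{13260}$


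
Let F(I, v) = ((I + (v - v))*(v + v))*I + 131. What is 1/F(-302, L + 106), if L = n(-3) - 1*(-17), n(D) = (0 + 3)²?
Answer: 1/24077987 ≈ 4.1532e-8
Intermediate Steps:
n(D) = 9 (n(D) = 3² = 9)
L = 26 (L = 9 - 1*(-17) = 9 + 17 = 26)
F(I, v) = 131 + 2*v*I² (F(I, v) = ((I + 0)*(2*v))*I + 131 = (I*(2*v))*I + 131 = (2*I*v)*I + 131 = 2*v*I² + 131 = 131 + 2*v*I²)
1/F(-302, L + 106) = 1/(131 + 2*(26 + 106)*(-302)²) = 1/(131 + 2*132*91204) = 1/(131 + 24077856) = 1/24077987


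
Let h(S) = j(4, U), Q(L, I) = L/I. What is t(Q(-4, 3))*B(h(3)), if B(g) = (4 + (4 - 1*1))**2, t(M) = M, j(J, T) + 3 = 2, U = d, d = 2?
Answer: -196/3 ≈ -65.333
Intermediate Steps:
U = 2
j(J, T) = -1 (j(J, T) = -3 + 2 = -1)
h(S) = -1
B(g) = 49 (B(g) = (4 + (4 - 1))**2 = (4 + 3)**2 = 7**2 = 49)
t(Q(-4, 3))*B(h(3)) = -4/3*49 = -196/3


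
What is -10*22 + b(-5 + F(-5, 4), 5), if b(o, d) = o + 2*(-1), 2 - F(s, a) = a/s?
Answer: -1121/5 ≈ -224.20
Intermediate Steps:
F(s, a) = 2 - a/s
b(o, d) = -2 + o (b(o, d) = o - 2 = -2 + o)
-10*22 + b(-5 + F(-5, 4), 5) = -10*22 + (-2 + (-5 + (2 - 1*4/(-5)))) = -220 + (-2 + (-5 + (2 - 1*4*(-⅕)))) = -220 + (-2 + (-5 + (2 + ⅘))) = -220 + (-2 + (-5 + 14/5)) = -220 + (-2 - 11/5) = -220 - 21/5 = -1121/5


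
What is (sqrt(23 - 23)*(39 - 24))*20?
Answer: 0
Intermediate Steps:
(sqrt(23 - 23)*(39 - 24))*20 = (sqrt(0)*15)*20 = (0*15)*20 = 0*20 = 0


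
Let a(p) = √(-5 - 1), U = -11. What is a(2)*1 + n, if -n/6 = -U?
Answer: -66 + I*√6 ≈ -66.0 + 2.4495*I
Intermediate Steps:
n = -66 (n = -(-6)*(-11) = -6*11 = -66)
a(p) = I*√6 (a(p) = √(-6) = I*√6)
a(2)*1 + n = (I*√6)*1 - 66 = I*√6 - 66 = -66 + I*√6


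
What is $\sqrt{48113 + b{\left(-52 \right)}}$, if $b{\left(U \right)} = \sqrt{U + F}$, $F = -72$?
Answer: $\sqrt{48113 + 2 i \sqrt{31}} \approx 219.35 + 0.025 i$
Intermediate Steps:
$b{\left(U \right)} = \sqrt{-72 + U}$ ($b{\left(U \right)} = \sqrt{U - 72} = \sqrt{-72 + U}$)
$\sqrt{48113 + b{\left(-52 \right)}} = \sqrt{48113 + \sqrt{-72 - 52}} = \sqrt{48113 + \sqrt{-124}} = \sqrt{48113 + 2 i \sqrt{31}}$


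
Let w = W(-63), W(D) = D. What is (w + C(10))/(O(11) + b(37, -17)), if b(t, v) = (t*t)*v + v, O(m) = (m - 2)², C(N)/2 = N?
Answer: 43/23209 ≈ 0.0018527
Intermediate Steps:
w = -63
C(N) = 2*N
O(m) = (-2 + m)²
b(t, v) = v + v*t² (b(t, v) = t²*v + v = v*t² + v = v + v*t²)
(w + C(10))/(O(11) + b(37, -17)) = (-63 + 2*10)/((-2 + 11)² - 17*(1 + 37²)) = (-63 + 20)/(9² - 17*(1 + 1369)) = -43/(81 - 17*1370) = -43/(81 - 23290) = -43/(-23209) = -43*(-1/23209) = 43/23209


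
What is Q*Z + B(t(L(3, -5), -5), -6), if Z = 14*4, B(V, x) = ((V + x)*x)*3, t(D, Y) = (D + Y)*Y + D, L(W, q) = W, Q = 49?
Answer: 2618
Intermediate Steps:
t(D, Y) = D + Y*(D + Y) (t(D, Y) = Y*(D + Y) + D = D + Y*(D + Y))
B(V, x) = 3*x*(V + x) (B(V, x) = (x*(V + x))*3 = 3*x*(V + x))
Z = 56
Q*Z + B(t(L(3, -5), -5), -6) = 49*56 + 3*(-6)*((3 + (-5)² + 3*(-5)) - 6) = 2744 + 3*(-6)*((3 + 25 - 15) - 6) = 2744 + 3*(-6)*(13 - 6) = 2744 + 3*(-6)*7 = 2744 - 126 = 2618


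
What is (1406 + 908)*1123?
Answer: 2598622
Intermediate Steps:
(1406 + 908)*1123 = 2314*1123 = 2598622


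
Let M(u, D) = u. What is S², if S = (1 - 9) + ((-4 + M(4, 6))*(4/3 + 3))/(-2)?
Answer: 64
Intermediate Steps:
S = -8 (S = (1 - 9) + ((-4 + 4)*(4/3 + 3))/(-2) = -8 + (0*(4*(⅓) + 3))*(-½) = -8 + (0*(4/3 + 3))*(-½) = -8 + (0*(13/3))*(-½) = -8 + 0*(-½) = -8 + 0 = -8)
S² = (-8)² = 64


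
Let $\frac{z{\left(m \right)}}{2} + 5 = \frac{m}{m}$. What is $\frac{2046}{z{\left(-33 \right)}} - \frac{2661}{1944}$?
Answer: $- \frac{166613}{648} \approx -257.12$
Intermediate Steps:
$z{\left(m \right)} = -8$ ($z{\left(m \right)} = -10 + 2 \frac{m}{m} = -10 + 2 \cdot 1 = -10 + 2 = -8$)
$\frac{2046}{z{\left(-33 \right)}} - \frac{2661}{1944} = \frac{2046}{-8} - \frac{2661}{1944} = 2046 \left(- \frac{1}{8}\right) - \frac{887}{648} = - \frac{1023}{4} - \frac{887}{648} = - \frac{166613}{648}$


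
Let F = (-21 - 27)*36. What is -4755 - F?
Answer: -3027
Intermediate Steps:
F = -1728 (F = -48*36 = -1728)
-4755 - F = -4755 - 1*(-1728) = -4755 + 1728 = -3027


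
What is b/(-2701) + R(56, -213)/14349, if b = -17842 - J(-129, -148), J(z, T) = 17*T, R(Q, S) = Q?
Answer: 220064030/38756649 ≈ 5.6781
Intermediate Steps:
b = -15326 (b = -17842 - 17*(-148) = -17842 - 1*(-2516) = -17842 + 2516 = -15326)
b/(-2701) + R(56, -213)/14349 = -15326/(-2701) + 56/14349 = -15326*(-1/2701) + 56*(1/14349) = 15326/2701 + 56/14349 = 220064030/38756649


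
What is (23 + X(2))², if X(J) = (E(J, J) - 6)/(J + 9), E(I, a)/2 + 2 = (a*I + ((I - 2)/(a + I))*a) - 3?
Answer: 60025/121 ≈ 496.07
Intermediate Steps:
E(I, a) = -10 + 2*I*a + 2*a*(-2 + I)/(I + a) (E(I, a) = -4 + 2*((a*I + ((I - 2)/(a + I))*a) - 3) = -4 + 2*((I*a + ((-2 + I)/(I + a))*a) - 3) = -4 + 2*((I*a + a*(-2 + I)/(I + a)) - 3) = -4 + 2*(-3 + I*a + a*(-2 + I)/(I + a)) = -4 + (-6 + 2*I*a + 2*a*(-2 + I)/(I + a)) = -10 + 2*I*a + 2*a*(-2 + I)/(I + a))
X(J) = (-6 + (J² - 12*J + 2*J³)/J)/(9 + J) (X(J) = (2*(-7*J - 5*J + J*J + J*J² + J*J²)/(J + J) - 6)/(J + 9) = (2*(-7*J - 5*J + J² + J³ + J³)/((2*J)) - 6)/(9 + J) = (2*(1/(2*J))*(J² - 12*J + 2*J³) - 6)/(9 + J) = ((J² - 12*J + 2*J³)/J - 6)/(9 + J) = (-6 + (J² - 12*J + 2*J³)/J)/(9 + J))
(23 + X(2))² = (23 + (-18 + 2 + 2*2²)/(9 + 2))² = (23 + (-18 + 2 + 2*4)/11)² = (23 + (-18 + 2 + 8)/11)² = (23 + (1/11)*(-8))² = (23 - 8/11)² = (245/11)² = 60025/121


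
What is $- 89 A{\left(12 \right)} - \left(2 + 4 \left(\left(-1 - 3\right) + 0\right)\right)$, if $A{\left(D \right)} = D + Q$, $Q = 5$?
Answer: $-1499$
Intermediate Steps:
$A{\left(D \right)} = 5 + D$ ($A{\left(D \right)} = D + 5 = 5 + D$)
$- 89 A{\left(12 \right)} - \left(2 + 4 \left(\left(-1 - 3\right) + 0\right)\right) = - 89 \left(5 + 12\right) - \left(2 + 4 \left(\left(-1 - 3\right) + 0\right)\right) = \left(-89\right) 17 - \left(2 + 4 \left(-4 + 0\right)\right) = -1513 - -14 = -1513 + \left(-2 + 16\right) = -1513 + 14 = -1499$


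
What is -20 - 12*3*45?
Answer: -1640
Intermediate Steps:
-20 - 12*3*45 = -20 - 36*45 = -20 - 1620 = -1640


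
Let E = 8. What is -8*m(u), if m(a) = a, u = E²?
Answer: -512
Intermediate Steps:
u = 64 (u = 8² = 64)
-8*m(u) = -8*64 = -512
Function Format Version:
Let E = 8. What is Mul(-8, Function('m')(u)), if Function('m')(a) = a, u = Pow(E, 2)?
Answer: -512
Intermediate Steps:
u = 64 (u = Pow(8, 2) = 64)
Mul(-8, Function('m')(u)) = Mul(-8, 64) = -512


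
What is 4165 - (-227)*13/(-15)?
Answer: 59524/15 ≈ 3968.3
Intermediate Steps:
4165 - (-227)*13/(-15) = 4165 - (-227)*13*(-1/15) = 4165 - (-227)*(-13)/15 = 4165 - 1*2951/15 = 4165 - 2951/15 = 59524/15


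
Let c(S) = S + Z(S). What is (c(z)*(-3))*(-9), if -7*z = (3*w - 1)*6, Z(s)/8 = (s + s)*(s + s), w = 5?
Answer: 124092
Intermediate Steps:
Z(s) = 32*s² (Z(s) = 8*((s + s)*(s + s)) = 8*((2*s)*(2*s)) = 8*(4*s²) = 32*s²)
z = -12 (z = -(3*5 - 1)*6/7 = -(15 - 1)*6/7 = -2*6 = -⅐*84 = -12)
c(S) = S + 32*S²
(c(z)*(-3))*(-9) = (-12*(1 + 32*(-12))*(-3))*(-9) = (-12*(1 - 384)*(-3))*(-9) = (-12*(-383)*(-3))*(-9) = (4596*(-3))*(-9) = -13788*(-9) = 124092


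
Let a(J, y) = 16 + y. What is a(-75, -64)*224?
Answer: -10752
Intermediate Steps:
a(-75, -64)*224 = (16 - 64)*224 = -48*224 = -10752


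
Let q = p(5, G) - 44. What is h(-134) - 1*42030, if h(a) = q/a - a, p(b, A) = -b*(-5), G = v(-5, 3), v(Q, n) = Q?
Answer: -5614045/134 ≈ -41896.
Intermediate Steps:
G = -5
p(b, A) = 5*b
q = -19 (q = 5*5 - 44 = 25 - 44 = -19)
h(a) = -a - 19/a (h(a) = -19/a - a = -a - 19/a)
h(-134) - 1*42030 = (-1*(-134) - 19/(-134)) - 1*42030 = (134 - 19*(-1/134)) - 42030 = (134 + 19/134) - 42030 = 17975/134 - 42030 = -5614045/134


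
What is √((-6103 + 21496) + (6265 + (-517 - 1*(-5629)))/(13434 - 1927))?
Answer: 2*√509583548099/11507 ≈ 124.07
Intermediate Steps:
√((-6103 + 21496) + (6265 + (-517 - 1*(-5629)))/(13434 - 1927)) = √(15393 + (6265 + (-517 + 5629))/11507) = √(15393 + (6265 + 5112)*(1/11507)) = √(15393 + 11377*(1/11507)) = √(15393 + 11377/11507) = √(177138628/11507) = 2*√509583548099/11507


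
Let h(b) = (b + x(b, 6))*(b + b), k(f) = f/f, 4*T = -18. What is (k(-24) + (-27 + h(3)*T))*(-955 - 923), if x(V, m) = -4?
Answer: -1878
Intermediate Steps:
T = -9/2 (T = (¼)*(-18) = -9/2 ≈ -4.5000)
k(f) = 1
h(b) = 2*b*(-4 + b) (h(b) = (b - 4)*(b + b) = (-4 + b)*(2*b) = 2*b*(-4 + b))
(k(-24) + (-27 + h(3)*T))*(-955 - 923) = (1 + (-27 + (2*3*(-4 + 3))*(-9/2)))*(-955 - 923) = (1 + (-27 + (2*3*(-1))*(-9/2)))*(-1878) = (1 + (-27 - 6*(-9/2)))*(-1878) = (1 + (-27 + 27))*(-1878) = (1 + 0)*(-1878) = 1*(-1878) = -1878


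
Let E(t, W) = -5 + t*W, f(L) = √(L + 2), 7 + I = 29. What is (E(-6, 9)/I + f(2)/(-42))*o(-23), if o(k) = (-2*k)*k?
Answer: 667069/231 ≈ 2887.7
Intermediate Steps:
I = 22 (I = -7 + 29 = 22)
o(k) = -2*k²
f(L) = √(2 + L)
E(t, W) = -5 + W*t
(E(-6, 9)/I + f(2)/(-42))*o(-23) = ((-5 + 9*(-6))/22 + √(2 + 2)/(-42))*(-2*(-23)²) = ((-5 - 54)*(1/22) + √4*(-1/42))*(-2*529) = (-59*1/22 + 2*(-1/42))*(-1058) = (-59/22 - 1/21)*(-1058) = -1261/462*(-1058) = 667069/231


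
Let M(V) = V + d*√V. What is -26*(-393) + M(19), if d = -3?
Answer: 10237 - 3*√19 ≈ 10224.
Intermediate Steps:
M(V) = V - 3*√V
-26*(-393) + M(19) = -26*(-393) + (19 - 3*√19) = 10218 + (19 - 3*√19) = 10237 - 3*√19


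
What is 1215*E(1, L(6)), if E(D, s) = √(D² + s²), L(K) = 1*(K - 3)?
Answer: 1215*√10 ≈ 3842.2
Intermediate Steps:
L(K) = -3 + K (L(K) = 1*(-3 + K) = -3 + K)
1215*E(1, L(6)) = 1215*√(1² + (-3 + 6)²) = 1215*√(1 + 3²) = 1215*√(1 + 9) = 1215*√10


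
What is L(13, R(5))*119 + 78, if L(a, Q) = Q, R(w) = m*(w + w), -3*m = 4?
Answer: -4526/3 ≈ -1508.7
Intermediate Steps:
m = -4/3 (m = -⅓*4 = -4/3 ≈ -1.3333)
R(w) = -8*w/3 (R(w) = -4*(w + w)/3 = -8*w/3)
L(13, R(5))*119 + 78 = -8/3*5*119 + 78 = -40/3*119 + 78 = -4760/3 + 78 = -4526/3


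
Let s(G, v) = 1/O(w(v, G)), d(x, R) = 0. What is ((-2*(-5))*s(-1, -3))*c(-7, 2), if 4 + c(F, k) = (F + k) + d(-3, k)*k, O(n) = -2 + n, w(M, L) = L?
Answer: 30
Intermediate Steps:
s(G, v) = 1/(-2 + G)
c(F, k) = -4 + F + k (c(F, k) = -4 + ((F + k) + 0*k) = -4 + ((F + k) + 0) = -4 + (F + k) = -4 + F + k)
((-2*(-5))*s(-1, -3))*c(-7, 2) = ((-2*(-5))/(-2 - 1))*(-4 - 7 + 2) = (10/(-3))*(-9) = (10*(-⅓))*(-9) = -10/3*(-9) = 30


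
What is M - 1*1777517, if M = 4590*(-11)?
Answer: -1828007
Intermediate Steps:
M = -50490
M - 1*1777517 = -50490 - 1*1777517 = -50490 - 1777517 = -1828007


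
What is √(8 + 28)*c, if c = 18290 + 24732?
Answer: 258132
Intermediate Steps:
c = 43022
√(8 + 28)*c = √(8 + 28)*43022 = √36*43022 = 6*43022 = 258132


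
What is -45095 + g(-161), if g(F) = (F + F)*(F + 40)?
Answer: -6133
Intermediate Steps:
g(F) = 2*F*(40 + F) (g(F) = (2*F)*(40 + F) = 2*F*(40 + F))
-45095 + g(-161) = -45095 + 2*(-161)*(40 - 161) = -45095 + 2*(-161)*(-121) = -45095 + 38962 = -6133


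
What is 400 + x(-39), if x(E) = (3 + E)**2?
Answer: 1696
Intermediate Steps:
400 + x(-39) = 400 + (3 - 39)**2 = 400 + (-36)**2 = 400 + 1296 = 1696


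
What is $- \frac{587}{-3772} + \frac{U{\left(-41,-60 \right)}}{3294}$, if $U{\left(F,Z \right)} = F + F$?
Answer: $\frac{812137}{6212484} \approx 0.13073$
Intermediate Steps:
$U{\left(F,Z \right)} = 2 F$
$- \frac{587}{-3772} + \frac{U{\left(-41,-60 \right)}}{3294} = - \frac{587}{-3772} + \frac{2 \left(-41\right)}{3294} = \left(-587\right) \left(- \frac{1}{3772}\right) - \frac{41}{1647} = \frac{587}{3772} - \frac{41}{1647} = \frac{812137}{6212484}$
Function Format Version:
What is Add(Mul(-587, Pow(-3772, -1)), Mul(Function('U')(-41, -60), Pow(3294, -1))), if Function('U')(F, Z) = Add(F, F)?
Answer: Rational(812137, 6212484) ≈ 0.13073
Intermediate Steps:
Function('U')(F, Z) = Mul(2, F)
Add(Mul(-587, Pow(-3772, -1)), Mul(Function('U')(-41, -60), Pow(3294, -1))) = Add(Mul(-587, Pow(-3772, -1)), Mul(Mul(2, -41), Pow(3294, -1))) = Add(Mul(-587, Rational(-1, 3772)), Mul(-82, Rational(1, 3294))) = Add(Rational(587, 3772), Rational(-41, 1647)) = Rational(812137, 6212484)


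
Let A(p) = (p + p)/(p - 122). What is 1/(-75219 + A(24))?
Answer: -49/3685755 ≈ -1.3294e-5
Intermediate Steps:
A(p) = 2*p/(-122 + p) (A(p) = (2*p)/(-122 + p) = 2*p/(-122 + p))
1/(-75219 + A(24)) = 1/(-75219 + 2*24/(-122 + 24)) = 1/(-75219 + 2*24/(-98)) = 1/(-75219 + 2*24*(-1/98)) = 1/(-75219 - 24/49) = 1/(-3685755/49) = -49/3685755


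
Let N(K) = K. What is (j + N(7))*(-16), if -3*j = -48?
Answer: -368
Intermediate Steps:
j = 16 (j = -⅓*(-48) = 16)
(j + N(7))*(-16) = (16 + 7)*(-16) = 23*(-16) = -368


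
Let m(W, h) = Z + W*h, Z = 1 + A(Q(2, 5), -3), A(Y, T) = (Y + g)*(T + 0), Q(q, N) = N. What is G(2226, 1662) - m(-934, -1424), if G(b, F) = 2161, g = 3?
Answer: -1327832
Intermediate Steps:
A(Y, T) = T*(3 + Y) (A(Y, T) = (Y + 3)*(T + 0) = (3 + Y)*T = T*(3 + Y))
Z = -23 (Z = 1 - 3*(3 + 5) = 1 - 3*8 = 1 - 24 = -23)
m(W, h) = -23 + W*h
G(2226, 1662) - m(-934, -1424) = 2161 - (-23 - 934*(-1424)) = 2161 - (-23 + 1330016) = 2161 - 1*1329993 = 2161 - 1329993 = -1327832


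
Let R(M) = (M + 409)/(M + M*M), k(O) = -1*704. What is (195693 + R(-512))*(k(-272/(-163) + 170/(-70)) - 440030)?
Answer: -1611813061032913/18688 ≈ -8.6249e+10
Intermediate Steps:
k(O) = -704
R(M) = (409 + M)/(M + M²)
(195693 + R(-512))*(k(-272/(-163) + 170/(-70)) - 440030) = (195693 + (409 - 512)/((-512)*(1 - 512)))*(-704 - 440030) = (195693 - 1/512*(-103)/(-511))*(-440734) = (195693 - 1/512*(-1/511)*(-103))*(-440734) = (195693 - 103/261632)*(-440734) = (51199550873/261632)*(-440734) = -1611813061032913/18688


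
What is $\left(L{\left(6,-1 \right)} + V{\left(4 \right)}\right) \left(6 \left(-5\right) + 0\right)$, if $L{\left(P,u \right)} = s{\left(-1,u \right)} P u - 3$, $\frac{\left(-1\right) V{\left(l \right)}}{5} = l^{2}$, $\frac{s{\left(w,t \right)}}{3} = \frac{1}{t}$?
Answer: $1950$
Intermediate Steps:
$s{\left(w,t \right)} = \frac{3}{t}$
$V{\left(l \right)} = - 5 l^{2}$
$L{\left(P,u \right)} = -3 + 3 P$ ($L{\left(P,u \right)} = \frac{3}{u} P u - 3 = \frac{3 P}{u} u - 3 = 3 P - 3 = -3 + 3 P$)
$\left(L{\left(6,-1 \right)} + V{\left(4 \right)}\right) \left(6 \left(-5\right) + 0\right) = \left(\left(-3 + 3 \cdot 6\right) - 5 \cdot 4^{2}\right) \left(6 \left(-5\right) + 0\right) = \left(\left(-3 + 18\right) - 80\right) \left(-30 + 0\right) = \left(15 - 80\right) \left(-30\right) = \left(-65\right) \left(-30\right) = 1950$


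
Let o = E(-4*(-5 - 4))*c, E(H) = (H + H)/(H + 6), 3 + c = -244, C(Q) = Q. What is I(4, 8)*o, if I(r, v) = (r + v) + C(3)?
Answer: -44460/7 ≈ -6351.4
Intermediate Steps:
c = -247 (c = -3 - 244 = -247)
E(H) = 2*H/(6 + H) (E(H) = (2*H)/(6 + H) = 2*H/(6 + H))
o = -2964/7 (o = (2*(-4*(-5 - 4))/(6 - 4*(-5 - 4)))*(-247) = (2*(-4*(-9))/(6 - 4*(-9)))*(-247) = (2*36/(6 + 36))*(-247) = (2*36/42)*(-247) = (2*36*(1/42))*(-247) = (12/7)*(-247) = -2964/7 ≈ -423.43)
I(r, v) = 3 + r + v (I(r, v) = (r + v) + 3 = 3 + r + v)
I(4, 8)*o = (3 + 4 + 8)*(-2964/7) = 15*(-2964/7) = -44460/7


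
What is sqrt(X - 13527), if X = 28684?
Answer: sqrt(15157) ≈ 123.11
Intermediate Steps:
sqrt(X - 13527) = sqrt(28684 - 13527) = sqrt(15157)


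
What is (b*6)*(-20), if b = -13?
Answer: 1560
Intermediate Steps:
(b*6)*(-20) = -13*6*(-20) = -78*(-20) = 1560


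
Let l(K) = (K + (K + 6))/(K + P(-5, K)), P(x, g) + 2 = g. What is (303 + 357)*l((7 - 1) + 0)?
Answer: 1188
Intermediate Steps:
P(x, g) = -2 + g
l(K) = (6 + 2*K)/(-2 + 2*K) (l(K) = (K + (K + 6))/(K + (-2 + K)) = (K + (6 + K))/(-2 + 2*K) = (6 + 2*K)/(-2 + 2*K))
(303 + 357)*l((7 - 1) + 0) = (303 + 357)*((3 + ((7 - 1) + 0))/(-1 + ((7 - 1) + 0))) = 660*((3 + (6 + 0))/(-1 + (6 + 0))) = 660*((3 + 6)/(-1 + 6)) = 660*(9/5) = 1188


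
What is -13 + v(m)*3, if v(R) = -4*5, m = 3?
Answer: -73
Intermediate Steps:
v(R) = -20
-13 + v(m)*3 = -13 - 20*3 = -13 - 60 = -73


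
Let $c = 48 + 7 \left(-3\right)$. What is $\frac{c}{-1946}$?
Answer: $- \frac{27}{1946} \approx -0.013875$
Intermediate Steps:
$c = 27$ ($c = 48 - 21 = 27$)
$\frac{c}{-1946} = \frac{27}{-1946} = 27 \left(- \frac{1}{1946}\right) = - \frac{27}{1946}$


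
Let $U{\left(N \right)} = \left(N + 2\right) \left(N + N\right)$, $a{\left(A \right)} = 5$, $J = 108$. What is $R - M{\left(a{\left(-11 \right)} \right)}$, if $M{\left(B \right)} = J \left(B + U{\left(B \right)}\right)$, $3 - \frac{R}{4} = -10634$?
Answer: $34448$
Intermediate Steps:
$R = 42548$ ($R = 12 - -42536 = 12 + 42536 = 42548$)
$U{\left(N \right)} = 2 N \left(2 + N\right)$ ($U{\left(N \right)} = \left(2 + N\right) 2 N = 2 N \left(2 + N\right)$)
$M{\left(B \right)} = 108 B + 216 B \left(2 + B\right)$ ($M{\left(B \right)} = 108 \left(B + 2 B \left(2 + B\right)\right) = 108 B + 216 B \left(2 + B\right)$)
$R - M{\left(a{\left(-11 \right)} \right)} = 42548 - 108 \cdot 5 \left(5 + 2 \cdot 5\right) = 42548 - 108 \cdot 5 \left(5 + 10\right) = 42548 - 108 \cdot 5 \cdot 15 = 42548 - 8100 = 34448$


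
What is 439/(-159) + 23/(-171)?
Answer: -26242/9063 ≈ -2.8955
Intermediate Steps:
439/(-159) + 23/(-171) = 439*(-1/159) + 23*(-1/171) = -439/159 - 23/171 = -26242/9063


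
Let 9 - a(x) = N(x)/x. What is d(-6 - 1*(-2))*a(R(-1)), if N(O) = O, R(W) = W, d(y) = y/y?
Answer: 8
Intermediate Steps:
d(y) = 1
a(x) = 8 (a(x) = 9 - x/x = 9 - 1*1 = 9 - 1 = 8)
d(-6 - 1*(-2))*a(R(-1)) = 1*8 = 8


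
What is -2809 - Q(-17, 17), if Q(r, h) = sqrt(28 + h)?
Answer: -2809 - 3*sqrt(5) ≈ -2815.7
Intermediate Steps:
-2809 - Q(-17, 17) = -2809 - sqrt(28 + 17) = -2809 - sqrt(45) = -2809 - 3*sqrt(5)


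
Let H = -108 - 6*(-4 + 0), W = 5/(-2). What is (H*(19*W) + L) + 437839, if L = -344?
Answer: 441485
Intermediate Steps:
W = -5/2 (W = 5*(-½) = -5/2 ≈ -2.5000)
H = -84 (H = -108 - 6*(-4) = -108 - 1*(-24) = -108 + 24 = -84)
(H*(19*W) + L) + 437839 = (-1596*(-5)/2 - 344) + 437839 = (-84*(-95/2) - 344) + 437839 = (3990 - 344) + 437839 = 3646 + 437839 = 441485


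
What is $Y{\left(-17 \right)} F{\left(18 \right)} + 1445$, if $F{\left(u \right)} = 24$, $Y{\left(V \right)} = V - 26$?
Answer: $413$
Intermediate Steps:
$Y{\left(V \right)} = -26 + V$
$Y{\left(-17 \right)} F{\left(18 \right)} + 1445 = \left(-26 - 17\right) 24 + 1445 = \left(-43\right) 24 + 1445 = -1032 + 1445 = 413$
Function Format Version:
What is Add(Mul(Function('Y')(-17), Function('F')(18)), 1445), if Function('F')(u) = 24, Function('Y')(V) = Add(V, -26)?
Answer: 413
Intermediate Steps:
Function('Y')(V) = Add(-26, V)
Add(Mul(Function('Y')(-17), Function('F')(18)), 1445) = Add(Mul(Add(-26, -17), 24), 1445) = Add(Mul(-43, 24), 1445) = Add(-1032, 1445) = 413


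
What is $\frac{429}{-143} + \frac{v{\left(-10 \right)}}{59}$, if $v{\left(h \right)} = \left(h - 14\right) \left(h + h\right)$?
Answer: $\frac{303}{59} \approx 5.1356$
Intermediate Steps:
$v{\left(h \right)} = 2 h \left(-14 + h\right)$ ($v{\left(h \right)} = \left(-14 + h\right) 2 h = 2 h \left(-14 + h\right)$)
$\frac{429}{-143} + \frac{v{\left(-10 \right)}}{59} = \frac{429}{-143} + \frac{2 \left(-10\right) \left(-14 - 10\right)}{59} = 429 \left(- \frac{1}{143}\right) + 2 \left(-10\right) \left(-24\right) \frac{1}{59} = -3 + 480 \cdot \frac{1}{59} = -3 + \frac{480}{59} = \frac{303}{59}$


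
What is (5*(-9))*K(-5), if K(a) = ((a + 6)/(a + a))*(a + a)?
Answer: -45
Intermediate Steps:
K(a) = 6 + a (K(a) = ((6 + a)/((2*a)))*(2*a) = ((6 + a)*(1/(2*a)))*(2*a) = ((6 + a)/(2*a))*(2*a) = 6 + a)
(5*(-9))*K(-5) = (5*(-9))*(6 - 5) = -45*1 = -45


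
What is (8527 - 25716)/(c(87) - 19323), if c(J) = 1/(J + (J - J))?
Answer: 1495443/1681100 ≈ 0.88956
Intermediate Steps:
c(J) = 1/J (c(J) = 1/(J + 0) = 1/J)
(8527 - 25716)/(c(87) - 19323) = (8527 - 25716)/(1/87 - 19323) = -17189/(1/87 - 19323) = -17189/(-1681100/87) = -17189*(-87/1681100) = 1495443/1681100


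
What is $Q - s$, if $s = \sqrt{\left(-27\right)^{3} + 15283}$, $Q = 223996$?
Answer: $223996 - 20 i \sqrt{11} \approx 2.24 \cdot 10^{5} - 66.333 i$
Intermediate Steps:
$s = 20 i \sqrt{11}$ ($s = \sqrt{-19683 + 15283} = \sqrt{-4400} = 20 i \sqrt{11} \approx 66.333 i$)
$Q - s = 223996 - 20 i \sqrt{11}$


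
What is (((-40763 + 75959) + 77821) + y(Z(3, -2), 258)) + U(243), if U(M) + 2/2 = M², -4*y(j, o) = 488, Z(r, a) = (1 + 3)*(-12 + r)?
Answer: 171943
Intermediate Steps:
Z(r, a) = -48 + 4*r (Z(r, a) = 4*(-12 + r) = -48 + 4*r)
y(j, o) = -122 (y(j, o) = -¼*488 = -122)
U(M) = -1 + M²
(((-40763 + 75959) + 77821) + y(Z(3, -2), 258)) + U(243) = (((-40763 + 75959) + 77821) - 122) + (-1 + 243²) = ((35196 + 77821) - 122) + (-1 + 59049) = (113017 - 122) + 59048 = 112895 + 59048 = 171943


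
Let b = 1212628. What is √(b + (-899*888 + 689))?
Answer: √415005 ≈ 644.21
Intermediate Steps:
√(b + (-899*888 + 689)) = √(1212628 + (-899*888 + 689)) = √(1212628 + (-798312 + 689)) = √(1212628 - 797623) = √415005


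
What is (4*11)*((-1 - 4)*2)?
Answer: -440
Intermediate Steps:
(4*11)*((-1 - 4)*2) = 44*(-5*2) = 44*(-10) = -440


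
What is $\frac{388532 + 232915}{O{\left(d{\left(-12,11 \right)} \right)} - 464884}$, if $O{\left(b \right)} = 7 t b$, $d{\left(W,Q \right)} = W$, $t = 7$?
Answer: $- \frac{621447}{465472} \approx -1.3351$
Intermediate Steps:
$O{\left(b \right)} = 49 b$ ($O{\left(b \right)} = 7 \cdot 7 b = 49 b$)
$\frac{388532 + 232915}{O{\left(d{\left(-12,11 \right)} \right)} - 464884} = \frac{388532 + 232915}{49 \left(-12\right) - 464884} = \frac{621447}{-588 - 464884} = \frac{621447}{-465472} = 621447 \left(- \frac{1}{465472}\right) = - \frac{621447}{465472}$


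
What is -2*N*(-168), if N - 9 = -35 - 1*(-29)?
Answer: 1008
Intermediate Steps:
N = 3 (N = 9 + (-35 - 1*(-29)) = 9 + (-35 + 29) = 9 - 6 = 3)
-2*N*(-168) = -2*3*(-168) = -6*(-168) = 1008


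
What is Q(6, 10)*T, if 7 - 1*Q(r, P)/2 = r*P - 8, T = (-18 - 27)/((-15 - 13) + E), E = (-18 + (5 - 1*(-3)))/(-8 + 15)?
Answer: -14175/103 ≈ -137.62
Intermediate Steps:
E = -10/7 (E = (-18 + (5 + 3))/7 = (-18 + 8)*(⅐) = -10*⅐ = -10/7 ≈ -1.4286)
T = 315/206 (T = (-18 - 27)/((-15 - 13) - 10/7) = -45/(-28 - 10/7) = -45/(-206/7) = -45*(-7/206) = 315/206 ≈ 1.5291)
Q(r, P) = 30 - 2*P*r (Q(r, P) = 14 - 2*(r*P - 8) = 14 - 2*(P*r - 8) = 14 - 2*(-8 + P*r) = 14 + (16 - 2*P*r) = 30 - 2*P*r)
Q(6, 10)*T = (30 - 2*10*6)*(315/206) = (30 - 120)*(315/206) = -90*315/206 = -14175/103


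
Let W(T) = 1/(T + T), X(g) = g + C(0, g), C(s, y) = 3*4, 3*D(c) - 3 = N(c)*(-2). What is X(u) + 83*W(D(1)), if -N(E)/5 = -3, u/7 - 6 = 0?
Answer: 889/18 ≈ 49.389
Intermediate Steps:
u = 42 (u = 42 + 7*0 = 42 + 0 = 42)
N(E) = 15 (N(E) = -5*(-3) = 15)
D(c) = -9 (D(c) = 1 + (15*(-2))/3 = 1 + (1/3)*(-30) = 1 - 10 = -9)
C(s, y) = 12
X(g) = 12 + g (X(g) = g + 12 = 12 + g)
W(T) = 1/(2*T)
X(u) + 83*W(D(1)) = (12 + 42) + 83*((1/2)/(-9)) = 54 + 83*((1/2)*(-1/9)) = 54 + 83*(-1/18) = 54 - 83/18 = 889/18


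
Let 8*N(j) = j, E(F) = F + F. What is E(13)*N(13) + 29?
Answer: 285/4 ≈ 71.250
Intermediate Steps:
E(F) = 2*F
N(j) = j/8
E(13)*N(13) + 29 = (2*13)*((⅛)*13) + 29 = 26*(13/8) + 29 = 169/4 + 29 = 285/4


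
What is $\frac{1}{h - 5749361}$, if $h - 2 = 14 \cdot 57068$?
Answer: $- \frac{1}{4950407} \approx -2.02 \cdot 10^{-7}$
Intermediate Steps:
$h = 798954$ ($h = 2 + 14 \cdot 57068 = 2 + 798952 = 798954$)
$\frac{1}{h - 5749361} = \frac{1}{798954 - 5749361} = \frac{1}{-4950407} = - \frac{1}{4950407}$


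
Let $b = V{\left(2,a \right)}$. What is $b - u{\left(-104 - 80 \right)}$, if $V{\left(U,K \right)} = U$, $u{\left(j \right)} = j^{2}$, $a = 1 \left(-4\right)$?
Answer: $-33854$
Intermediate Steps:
$a = -4$
$b = 2$
$b - u{\left(-104 - 80 \right)} = 2 - \left(-104 - 80\right)^{2} = 2 - \left(-184\right)^{2} = 2 - 33856 = -33854$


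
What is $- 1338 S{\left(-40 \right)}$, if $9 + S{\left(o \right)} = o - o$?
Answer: $12042$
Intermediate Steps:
$S{\left(o \right)} = -9$ ($S{\left(o \right)} = -9 + \left(o - o\right) = -9 + 0 = -9$)
$- 1338 S{\left(-40 \right)} = \left(-1338\right) \left(-9\right) = 12042$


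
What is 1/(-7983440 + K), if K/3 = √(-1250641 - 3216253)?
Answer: -3991720/31867677217823 - 3*I*√4466894/63735354435646 ≈ -1.2526e-7 - 9.9482e-11*I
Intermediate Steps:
K = 3*I*√4466894 (K = 3*√(-1250641 - 3216253) = 3*√(-4466894) = 3*(I*√4466894) = 3*I*√4466894 ≈ 6340.5*I)
1/(-7983440 + K) = 1/(-7983440 + 3*I*√4466894)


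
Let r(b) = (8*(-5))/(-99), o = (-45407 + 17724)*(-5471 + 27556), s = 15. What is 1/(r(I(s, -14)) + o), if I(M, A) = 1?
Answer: -99/60526526405 ≈ -1.6356e-9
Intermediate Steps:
o = -611379055 (o = -27683*22085 = -611379055)
r(b) = 40/99 (r(b) = -40*(-1/99) = 40/99)
1/(r(I(s, -14)) + o) = 1/(40/99 - 611379055) = 1/(-60526526405/99) = -99/60526526405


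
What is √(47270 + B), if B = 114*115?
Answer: 2*√15095 ≈ 245.72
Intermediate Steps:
B = 13110
√(47270 + B) = √(47270 + 13110) = √60380 = 2*√15095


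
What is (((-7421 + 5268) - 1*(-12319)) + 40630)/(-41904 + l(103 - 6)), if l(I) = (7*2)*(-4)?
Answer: -12699/10490 ≈ -1.2106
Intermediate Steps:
l(I) = -56 (l(I) = 14*(-4) = -56)
(((-7421 + 5268) - 1*(-12319)) + 40630)/(-41904 + l(103 - 6)) = (((-7421 + 5268) - 1*(-12319)) + 40630)/(-41904 - 56) = ((-2153 + 12319) + 40630)/(-41960) = (10166 + 40630)*(-1/41960) = 50796*(-1/41960) = -12699/10490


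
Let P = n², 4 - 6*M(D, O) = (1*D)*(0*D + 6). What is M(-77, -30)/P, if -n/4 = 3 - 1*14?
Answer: 233/5808 ≈ 0.040117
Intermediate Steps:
n = 44 (n = -4*(3 - 1*14) = -4*(3 - 14) = -4*(-11) = 44)
M(D, O) = ⅔ - D (M(D, O) = ⅔ - 1*D*(0*D + 6)/6 = ⅔ - D*(0 + 6)/6 = ⅔ - D*6/6 = ⅔ - D)
P = 1936 (P = 44² = 1936)
M(-77, -30)/P = (⅔ - 1*(-77))/1936 = (⅔ + 77)*(1/1936) = (233/3)*(1/1936) = 233/5808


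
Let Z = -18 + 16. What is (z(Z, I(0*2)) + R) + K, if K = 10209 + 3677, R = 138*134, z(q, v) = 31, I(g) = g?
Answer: 32409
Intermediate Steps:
Z = -2
R = 18492
K = 13886
(z(Z, I(0*2)) + R) + K = (31 + 18492) + 13886 = 18523 + 13886 = 32409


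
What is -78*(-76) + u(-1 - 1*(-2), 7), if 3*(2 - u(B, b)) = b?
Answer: 17783/3 ≈ 5927.7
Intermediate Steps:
u(B, b) = 2 - b/3
-78*(-76) + u(-1 - 1*(-2), 7) = -78*(-76) + (2 - ⅓*7) = 5928 + (2 - 7/3) = 5928 - ⅓ = 17783/3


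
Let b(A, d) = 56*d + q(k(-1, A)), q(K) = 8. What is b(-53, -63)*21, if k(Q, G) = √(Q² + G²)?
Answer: -73920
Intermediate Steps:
k(Q, G) = √(G² + Q²)
b(A, d) = 8 + 56*d (b(A, d) = 56*d + 8 = 8 + 56*d)
b(-53, -63)*21 = (8 + 56*(-63))*21 = (8 - 3528)*21 = -3520*21 = -73920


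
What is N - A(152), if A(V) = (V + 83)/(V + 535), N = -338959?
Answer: -232865068/687 ≈ -3.3896e+5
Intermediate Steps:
A(V) = (83 + V)/(535 + V)
N - A(152) = -338959 - (83 + 152)/(535 + 152) = -338959 - 235/687 = -232865068/687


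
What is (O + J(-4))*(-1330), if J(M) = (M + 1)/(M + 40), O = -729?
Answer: 5818085/6 ≈ 9.6968e+5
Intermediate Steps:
J(M) = (1 + M)/(40 + M)
(O + J(-4))*(-1330) = (-729 + (1 - 4)/(40 - 4))*(-1330) = (-729 - 3/36)*(-1330) = (-729 + (1/36)*(-3))*(-1330) = (-729 - 1/12)*(-1330) = -8749/12*(-1330) = 5818085/6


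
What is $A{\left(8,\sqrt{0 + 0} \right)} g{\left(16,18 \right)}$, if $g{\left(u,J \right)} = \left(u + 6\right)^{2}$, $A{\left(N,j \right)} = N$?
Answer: $3872$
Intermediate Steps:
$g{\left(u,J \right)} = \left(6 + u\right)^{2}$
$A{\left(8,\sqrt{0 + 0} \right)} g{\left(16,18 \right)} = 8 \left(6 + 16\right)^{2} = 8 \cdot 22^{2} = 8 \cdot 484 = 3872$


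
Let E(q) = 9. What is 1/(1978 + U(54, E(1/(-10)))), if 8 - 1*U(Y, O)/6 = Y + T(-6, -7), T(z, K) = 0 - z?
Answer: 1/1666 ≈ 0.00060024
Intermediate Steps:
T(z, K) = -z
U(Y, O) = 12 - 6*Y (U(Y, O) = 48 - 6*(Y - 1*(-6)) = 48 - 6*(Y + 6) = 48 - 6*(6 + Y) = 48 + (-36 - 6*Y) = 12 - 6*Y)
1/(1978 + U(54, E(1/(-10)))) = 1/(1978 + (12 - 6*54)) = 1/(1978 + (12 - 324)) = 1/(1978 - 312) = 1/1666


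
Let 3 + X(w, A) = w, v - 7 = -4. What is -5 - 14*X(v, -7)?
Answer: -5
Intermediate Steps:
v = 3 (v = 7 - 4 = 3)
X(w, A) = -3 + w
-5 - 14*X(v, -7) = -5 - 14*(-3 + 3) = -5 - 14*0 = -5 + 0 = -5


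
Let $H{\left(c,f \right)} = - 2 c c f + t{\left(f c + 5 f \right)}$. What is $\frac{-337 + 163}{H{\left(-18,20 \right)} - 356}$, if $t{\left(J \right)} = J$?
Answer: $\frac{87}{6788} \approx 0.012817$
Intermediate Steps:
$H{\left(c,f \right)} = 5 f + c f - 2 f c^{2}$ ($H{\left(c,f \right)} = - 2 c c f + \left(f c + 5 f\right) = - 2 c^{2} f + \left(c f + 5 f\right) = - 2 f c^{2} + \left(5 f + c f\right) = 5 f + c f - 2 f c^{2}$)
$\frac{-337 + 163}{H{\left(-18,20 \right)} - 356} = \frac{-337 + 163}{20 \left(5 - 18 - 2 \left(-18\right)^{2}\right) - 356} = - \frac{174}{20 \left(5 - 18 - 648\right) - 356} = - \frac{174}{20 \left(-661\right) - 356} = - \frac{174}{-13220 - 356} = - \frac{174}{-13576} = \left(-174\right) \left(- \frac{1}{13576}\right) = \frac{87}{6788}$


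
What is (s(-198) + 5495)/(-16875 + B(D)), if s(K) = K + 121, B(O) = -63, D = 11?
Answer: -301/941 ≈ -0.31987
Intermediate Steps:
s(K) = 121 + K
(s(-198) + 5495)/(-16875 + B(D)) = ((121 - 198) + 5495)/(-16875 - 63) = (-77 + 5495)/(-16938) = 5418*(-1/16938) = -301/941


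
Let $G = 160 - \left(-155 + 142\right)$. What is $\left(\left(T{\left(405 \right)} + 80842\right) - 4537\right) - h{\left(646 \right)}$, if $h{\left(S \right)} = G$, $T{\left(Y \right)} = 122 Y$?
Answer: $125542$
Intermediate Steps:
$G = 173$ ($G = 160 - -13 = 160 + 13 = 173$)
$h{\left(S \right)} = 173$
$\left(\left(T{\left(405 \right)} + 80842\right) - 4537\right) - h{\left(646 \right)} = \left(\left(122 \cdot 405 + 80842\right) - 4537\right) - 173 = \left(\left(49410 + 80842\right) - 4537\right) - 173 = \left(130252 - 4537\right) - 173 = 125715 - 173 = 125542$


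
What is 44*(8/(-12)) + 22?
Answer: -22/3 ≈ -7.3333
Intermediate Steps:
44*(8/(-12)) + 22 = 44*(8*(-1/12)) + 22 = 44*(-⅔) + 22 = -88/3 + 22 = -22/3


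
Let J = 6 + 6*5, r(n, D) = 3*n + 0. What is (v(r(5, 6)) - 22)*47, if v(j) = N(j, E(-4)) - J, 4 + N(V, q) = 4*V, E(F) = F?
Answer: -94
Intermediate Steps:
r(n, D) = 3*n
N(V, q) = -4 + 4*V
J = 36 (J = 6 + 30 = 36)
v(j) = -40 + 4*j (v(j) = (-4 + 4*j) - 1*36 = (-4 + 4*j) - 36 = -40 + 4*j)
(v(r(5, 6)) - 22)*47 = ((-40 + 4*(3*5)) - 22)*47 = ((-40 + 4*15) - 22)*47 = ((-40 + 60) - 22)*47 = (20 - 22)*47 = -2*47 = -94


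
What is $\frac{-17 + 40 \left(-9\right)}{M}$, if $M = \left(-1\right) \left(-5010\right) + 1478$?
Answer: $- \frac{377}{6488} \approx -0.058107$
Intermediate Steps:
$M = 6488$ ($M = 5010 + 1478 = 6488$)
$\frac{-17 + 40 \left(-9\right)}{M} = \frac{-17 + 40 \left(-9\right)}{6488} = \left(-17 - 360\right) \frac{1}{6488} = \left(-377\right) \frac{1}{6488} = - \frac{377}{6488}$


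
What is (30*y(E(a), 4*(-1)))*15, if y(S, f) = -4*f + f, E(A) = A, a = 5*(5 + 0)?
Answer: 5400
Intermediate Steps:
a = 25 (a = 5*5 = 25)
y(S, f) = -3*f
(30*y(E(a), 4*(-1)))*15 = (30*(-12*(-1)))*15 = (30*(-3*(-4)))*15 = (30*12)*15 = 360*15 = 5400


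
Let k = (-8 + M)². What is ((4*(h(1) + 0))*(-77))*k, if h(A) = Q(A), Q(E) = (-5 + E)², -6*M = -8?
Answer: -1971200/9 ≈ -2.1902e+5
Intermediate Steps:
M = 4/3 (M = -⅙*(-8) = 4/3 ≈ 1.3333)
k = 400/9 (k = (-8 + 4/3)² = (-20/3)² = 400/9 ≈ 44.444)
h(A) = (-5 + A)²
((4*(h(1) + 0))*(-77))*k = ((4*((-5 + 1)² + 0))*(-77))*(400/9) = ((4*((-4)² + 0))*(-77))*(400/9) = ((4*(16 + 0))*(-77))*(400/9) = ((4*16)*(-77))*(400/9) = (64*(-77))*(400/9) = -4928*400/9 = -1971200/9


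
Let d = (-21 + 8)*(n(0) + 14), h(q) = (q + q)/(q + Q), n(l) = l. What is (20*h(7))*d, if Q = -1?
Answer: -25480/3 ≈ -8493.3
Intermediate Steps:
h(q) = 2*q/(-1 + q) (h(q) = (q + q)/(q - 1) = (2*q)/(-1 + q) = 2*q/(-1 + q))
d = -182 (d = (-21 + 8)*(0 + 14) = -13*14 = -182)
(20*h(7))*d = (20*(2*7/(-1 + 7)))*(-182) = (20*(2*7/6))*(-182) = (20*(2*7*(⅙)))*(-182) = (20*(7/3))*(-182) = (140/3)*(-182) = -25480/3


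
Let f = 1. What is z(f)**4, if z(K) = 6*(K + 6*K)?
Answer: 3111696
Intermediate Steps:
z(K) = 42*K (z(K) = 6*(7*K) = 42*K)
z(f)**4 = (42*1)**4 = 42**4 = 3111696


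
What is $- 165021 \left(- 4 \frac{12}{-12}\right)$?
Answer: $-660084$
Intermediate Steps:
$- 165021 \left(- 4 \frac{12}{-12}\right) = - 165021 \left(- 4 \cdot 12 \left(- \frac{1}{12}\right)\right) = - 165021 \left(\left(-4\right) \left(-1\right)\right) = \left(-165021\right) 4 = -660084$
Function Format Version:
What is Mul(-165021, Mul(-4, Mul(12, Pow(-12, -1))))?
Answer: -660084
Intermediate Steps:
Mul(-165021, Mul(-4, Mul(12, Pow(-12, -1)))) = Mul(-165021, Mul(-4, Mul(12, Rational(-1, 12)))) = Mul(-165021, Mul(-4, -1)) = Mul(-165021, 4) = -660084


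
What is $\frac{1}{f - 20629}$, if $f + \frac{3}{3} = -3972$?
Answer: $- \frac{1}{24602} \approx -4.0647 \cdot 10^{-5}$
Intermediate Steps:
$f = -3973$ ($f = -1 - 3972 = -3973$)
$\frac{1}{f - 20629} = \frac{1}{-3973 - 20629} = \frac{1}{-24602} = - \frac{1}{24602}$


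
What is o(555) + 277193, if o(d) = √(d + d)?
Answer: 277193 + √1110 ≈ 2.7723e+5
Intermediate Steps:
o(d) = √2*√d (o(d) = √(2*d) = √2*√d)
o(555) + 277193 = √2*√555 + 277193 = √1110 + 277193 = 277193 + √1110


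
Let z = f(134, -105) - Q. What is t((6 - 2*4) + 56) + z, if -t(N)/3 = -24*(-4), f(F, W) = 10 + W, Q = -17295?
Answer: 16912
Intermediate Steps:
t(N) = -288 (t(N) = -(-72)*(-4) = -3*96 = -288)
z = 17200 (z = (10 - 105) - 1*(-17295) = -95 + 17295 = 17200)
t((6 - 2*4) + 56) + z = -288 + 17200 = 16912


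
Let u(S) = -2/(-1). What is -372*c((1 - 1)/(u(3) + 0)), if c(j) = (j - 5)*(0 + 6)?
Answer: 11160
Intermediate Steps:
u(S) = 2 (u(S) = -2*(-1) = 2)
c(j) = -30 + 6*j (c(j) = (-5 + j)*6 = -30 + 6*j)
-372*c((1 - 1)/(u(3) + 0)) = -372*(-30 + 6*((1 - 1)/(2 + 0))) = -372*(-30 + 6*(0/2)) = -372*(-30 + 6*(0*(½))) = -372*(-30 + 6*0) = -372*(-30 + 0) = -372*(-30) = 11160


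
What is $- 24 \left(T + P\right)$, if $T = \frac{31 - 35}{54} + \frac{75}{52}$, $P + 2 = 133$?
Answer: $- \frac{371690}{117} \approx -3176.8$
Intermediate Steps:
$P = 131$ ($P = -2 + 133 = 131$)
$T = \frac{1921}{1404}$ ($T = \left(-4\right) \frac{1}{54} + 75 \cdot \frac{1}{52} = - \frac{2}{27} + \frac{75}{52} = \frac{1921}{1404} \approx 1.3682$)
$- 24 \left(T + P\right) = - 24 \left(\frac{1921}{1404} + 131\right) = \left(-24\right) \frac{185845}{1404} = - \frac{371690}{117}$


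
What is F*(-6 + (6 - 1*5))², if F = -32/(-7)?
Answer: 800/7 ≈ 114.29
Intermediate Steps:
F = 32/7 (F = -32*(-⅐) = 32/7 ≈ 4.5714)
F*(-6 + (6 - 1*5))² = 32*(-6 + (6 - 1*5))²/7 = 32*(-6 + (6 - 5))²/7 = 32*(-6 + 1)²/7 = (32/7)*(-5)² = (32/7)*25 = 800/7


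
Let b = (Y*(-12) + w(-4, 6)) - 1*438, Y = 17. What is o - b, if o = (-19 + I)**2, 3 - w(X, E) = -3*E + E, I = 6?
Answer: 796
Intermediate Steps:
w(X, E) = 3 + 2*E (w(X, E) = 3 - (-3*E + E) = 3 - (-2)*E = 3 + 2*E)
o = 169 (o = (-19 + 6)**2 = (-13)**2 = 169)
b = -627 (b = (17*(-12) + (3 + 2*6)) - 1*438 = (-204 + (3 + 12)) - 438 = (-204 + 15) - 438 = -189 - 438 = -627)
o - b = 169 - 1*(-627) = 169 + 627 = 796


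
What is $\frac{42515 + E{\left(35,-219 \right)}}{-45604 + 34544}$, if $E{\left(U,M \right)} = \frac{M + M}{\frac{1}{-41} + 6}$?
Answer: $- \frac{131623}{34300} \approx -3.8374$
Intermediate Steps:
$E{\left(U,M \right)} = \frac{82 M}{245}$ ($E{\left(U,M \right)} = \frac{2 M}{- \frac{1}{41} + 6} = \frac{2 M}{\frac{245}{41}} = 2 M \frac{41}{245} = \frac{82 M}{245}$)
$\frac{42515 + E{\left(35,-219 \right)}}{-45604 + 34544} = \frac{42515 + \frac{82}{245} \left(-219\right)}{-45604 + 34544} = \frac{42515 - \frac{17958}{245}}{-11060} = \frac{10398217}{245} \left(- \frac{1}{11060}\right) = - \frac{131623}{34300}$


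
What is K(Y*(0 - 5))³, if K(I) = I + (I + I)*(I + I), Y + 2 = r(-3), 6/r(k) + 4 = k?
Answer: 67419143000000/117649 ≈ 5.7305e+8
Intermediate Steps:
r(k) = 6/(-4 + k)
Y = -20/7 (Y = -2 + 6/(-4 - 3) = -2 + 6/(-7) = -2 + 6*(-⅐) = -2 - 6/7 = -20/7 ≈ -2.8571)
K(I) = I + 4*I² (K(I) = I + (2*I)*(2*I) = I + 4*I²)
K(Y*(0 - 5))³ = ((-20*(0 - 5)/7)*(1 + 4*(-20*(0 - 5)/7)))³ = ((-20/7*(-5))*(1 + 4*(-20/7*(-5))))³ = (100*(1 + 4*(100/7))/7)³ = (100*(1 + 400/7)/7)³ = ((100/7)*(407/7))³ = (40700/49)³ = 67419143000000/117649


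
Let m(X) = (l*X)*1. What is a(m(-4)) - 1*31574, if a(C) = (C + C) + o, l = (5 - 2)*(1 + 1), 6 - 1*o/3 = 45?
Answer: -31739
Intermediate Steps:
o = -117 (o = 18 - 3*45 = 18 - 135 = -117)
l = 6 (l = 3*2 = 6)
m(X) = 6*X (m(X) = (6*X)*1 = 6*X)
a(C) = -117 + 2*C (a(C) = (C + C) - 117 = 2*C - 117 = -117 + 2*C)
a(m(-4)) - 1*31574 = (-117 + 2*(6*(-4))) - 1*31574 = (-117 + 2*(-24)) - 31574 = (-117 - 48) - 31574 = -165 - 31574 = -31739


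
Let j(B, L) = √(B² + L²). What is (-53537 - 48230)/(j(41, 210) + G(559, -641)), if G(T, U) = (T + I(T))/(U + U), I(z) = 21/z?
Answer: -5697700476455923/5877912891869340 - 13066120133779687*√45781/5877912891869340 ≈ -476.60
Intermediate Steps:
G(T, U) = (T + 21/T)/(2*U) (G(T, U) = (T + 21/T)/(U + U) = (T + 21/T)/((2*U)) = (T + 21/T)*(1/(2*U)) = (T + 21/T)/(2*U))
(-53537 - 48230)/(j(41, 210) + G(559, -641)) = (-53537 - 48230)/(√(41² + 210²) + (½)*(21 + 559²)/(559*(-641))) = -101767/(√(1681 + 44100) + (½)*(1/559)*(-1/641)*(21 + 312481)) = -101767/(√45781 + (½)*(1/559)*(-1/641)*312502) = -101767/(√45781 - 156251/358319) = -101767/(-156251/358319 + √45781)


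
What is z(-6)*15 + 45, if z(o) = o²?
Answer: 585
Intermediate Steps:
z(-6)*15 + 45 = (-6)²*15 + 45 = 36*15 + 45 = 540 + 45 = 585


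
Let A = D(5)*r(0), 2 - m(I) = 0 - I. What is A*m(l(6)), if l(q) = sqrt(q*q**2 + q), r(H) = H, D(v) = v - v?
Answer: 0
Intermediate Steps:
D(v) = 0
l(q) = sqrt(q + q**3) (l(q) = sqrt(q**3 + q) = sqrt(q + q**3))
m(I) = 2 + I (m(I) = 2 - (0 - I) = 2 - (-1)*I = 2 + I)
A = 0 (A = 0*0 = 0)
A*m(l(6)) = 0*(2 + sqrt(6 + 6**3)) = 0*(2 + sqrt(6 + 216)) = 0*(2 + sqrt(222)) = 0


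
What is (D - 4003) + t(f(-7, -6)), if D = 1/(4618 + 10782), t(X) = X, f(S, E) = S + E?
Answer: -61846399/15400 ≈ -4016.0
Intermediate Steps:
f(S, E) = E + S
D = 1/15400 ≈ 6.4935e-5
(D - 4003) + t(f(-7, -6)) = (1/15400 - 4003) + (-6 - 7) = -61646199/15400 - 13 = -61846399/15400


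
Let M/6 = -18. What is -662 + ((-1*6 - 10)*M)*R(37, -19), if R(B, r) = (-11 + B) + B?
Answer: 108202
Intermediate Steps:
M = -108 (M = 6*(-18) = -108)
R(B, r) = -11 + 2*B
-662 + ((-1*6 - 10)*M)*R(37, -19) = -662 + ((-1*6 - 10)*(-108))*(-11 + 2*37) = -662 + ((-6 - 10)*(-108))*(-11 + 74) = -662 - 16*(-108)*63 = -662 + 1728*63 = -662 + 108864 = 108202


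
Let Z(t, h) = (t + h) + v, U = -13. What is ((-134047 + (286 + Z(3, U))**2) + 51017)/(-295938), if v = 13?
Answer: -491/295938 ≈ -0.0016591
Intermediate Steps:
Z(t, h) = 13 + h + t (Z(t, h) = (t + h) + 13 = (h + t) + 13 = 13 + h + t)
((-134047 + (286 + Z(3, U))**2) + 51017)/(-295938) = ((-134047 + (286 + (13 - 13 + 3))**2) + 51017)/(-295938) = ((-134047 + (286 + 3)**2) + 51017)*(-1/295938) = ((-134047 + 289**2) + 51017)*(-1/295938) = ((-134047 + 83521) + 51017)*(-1/295938) = (-50526 + 51017)*(-1/295938) = 491*(-1/295938) = -491/295938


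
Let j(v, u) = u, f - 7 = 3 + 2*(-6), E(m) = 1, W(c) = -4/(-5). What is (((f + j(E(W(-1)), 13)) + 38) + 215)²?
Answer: 69696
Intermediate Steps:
W(c) = ⅘ (W(c) = -4*(-⅕) = ⅘)
f = -2 (f = 7 + (3 + 2*(-6)) = 7 + (3 - 12) = 7 - 9 = -2)
(((f + j(E(W(-1)), 13)) + 38) + 215)² = (((-2 + 13) + 38) + 215)² = ((11 + 38) + 215)² = (49 + 215)² = 264² = 69696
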